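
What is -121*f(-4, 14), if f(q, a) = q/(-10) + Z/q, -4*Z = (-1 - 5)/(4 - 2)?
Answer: -2057/80 ≈ -25.712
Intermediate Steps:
Z = ¾ (Z = -(-1 - 5)/(4*(4 - 2)) = -(-3)/(2*2) = -¼*(-3) = ¾ ≈ 0.75000)
f(q, a) = -q/10 + 3/(4*q) (f(q, a) = q/(-10) + 3/(4*q) = q*(-⅒) + 3/(4*q) = -q/10 + 3/(4*q))
-121*f(-4, 14) = -121*(-⅒*(-4) + (¾)/(-4)) = -121*(⅖ + (¾)*(-¼)) = -121*(⅖ - 3/16) = -121*17/80 = -2057/80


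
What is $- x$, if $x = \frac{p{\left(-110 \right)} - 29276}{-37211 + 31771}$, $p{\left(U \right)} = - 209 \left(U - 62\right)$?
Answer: $\frac{417}{340} \approx 1.2265$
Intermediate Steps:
$p{\left(U \right)} = 12958 - 209 U$ ($p{\left(U \right)} = - 209 \left(-62 + U\right) = 12958 - 209 U$)
$x = - \frac{417}{340}$ ($x = \frac{\left(12958 - -22990\right) - 29276}{-37211 + 31771} = \frac{\left(12958 + 22990\right) - 29276}{-5440} = \left(35948 - 29276\right) \left(- \frac{1}{5440}\right) = 6672 \left(- \frac{1}{5440}\right) = - \frac{417}{340} \approx -1.2265$)
$- x = \left(-1\right) \left(- \frac{417}{340}\right) = \frac{417}{340}$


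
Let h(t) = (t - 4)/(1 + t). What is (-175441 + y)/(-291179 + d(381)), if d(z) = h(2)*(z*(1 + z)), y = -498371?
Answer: 673812/388207 ≈ 1.7357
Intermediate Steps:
h(t) = (-4 + t)/(1 + t)
d(z) = -2*z*(1 + z)/3 (d(z) = ((-4 + 2)/(1 + 2))*(z*(1 + z)) = (-2/3)*(z*(1 + z)) = ((⅓)*(-2))*(z*(1 + z)) = -2*z*(1 + z)/3)
(-175441 + y)/(-291179 + d(381)) = (-175441 - 498371)/(-291179 - ⅔*381*(1 + 381)) = -673812/(-291179 - ⅔*381*382) = -673812/(-291179 - 97028) = -673812/(-388207) = -673812*(-1/388207) = 673812/388207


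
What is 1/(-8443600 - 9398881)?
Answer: -1/17842481 ≈ -5.6046e-8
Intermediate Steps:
1/(-8443600 - 9398881) = 1/(-17842481) = -1/17842481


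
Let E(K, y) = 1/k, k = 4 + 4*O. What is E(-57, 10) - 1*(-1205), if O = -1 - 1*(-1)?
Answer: 4821/4 ≈ 1205.3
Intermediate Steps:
O = 0 (O = -1 + 1 = 0)
k = 4 (k = 4 + 4*0 = 4 + 0 = 4)
E(K, y) = 1/4
E(-57, 10) - 1*(-1205) = 1/4 - 1*(-1205) = 1/4 + 1205 = 4821/4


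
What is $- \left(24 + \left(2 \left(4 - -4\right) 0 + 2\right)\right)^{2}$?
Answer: $-676$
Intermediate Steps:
$- \left(24 + \left(2 \left(4 - -4\right) 0 + 2\right)\right)^{2} = - \left(24 + \left(2 \left(4 + 4\right) 0 + 2\right)\right)^{2} = - \left(24 + \left(2 \cdot 8 \cdot 0 + 2\right)\right)^{2} = - \left(24 + \left(16 \cdot 0 + 2\right)\right)^{2} = - \left(24 + \left(0 + 2\right)\right)^{2} = - \left(24 + 2\right)^{2} = - 26^{2} = \left(-1\right) 676 = -676$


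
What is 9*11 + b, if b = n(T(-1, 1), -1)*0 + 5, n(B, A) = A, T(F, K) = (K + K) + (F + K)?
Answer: 104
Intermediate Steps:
T(F, K) = F + 3*K (T(F, K) = 2*K + (F + K) = F + 3*K)
b = 5 (b = -1*0 + 5 = 0 + 5 = 5)
9*11 + b = 9*11 + 5 = 99 + 5 = 104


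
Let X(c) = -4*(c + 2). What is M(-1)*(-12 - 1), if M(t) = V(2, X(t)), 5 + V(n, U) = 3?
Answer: 26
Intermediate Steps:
X(c) = -8 - 4*c (X(c) = -4*(2 + c) = -8 - 4*c)
V(n, U) = -2 (V(n, U) = -5 + 3 = -2)
M(t) = -2
M(-1)*(-12 - 1) = -2*(-12 - 1) = -2*(-13) = 26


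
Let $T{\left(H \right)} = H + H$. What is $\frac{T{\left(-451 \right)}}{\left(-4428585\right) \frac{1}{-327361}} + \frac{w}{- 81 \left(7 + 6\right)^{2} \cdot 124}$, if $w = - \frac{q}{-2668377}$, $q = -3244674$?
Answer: $- \frac{24767393773950351761}{371459801363635530} \approx -66.676$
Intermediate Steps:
$T{\left(H \right)} = 2 H$
$w = - \frac{1081558}{889459}$ ($w = - \frac{-3244674}{-2668377} = - \frac{\left(-3244674\right) \left(-1\right)}{2668377} = \left(-1\right) \frac{1081558}{889459} = - \frac{1081558}{889459} \approx -1.216$)
$\frac{T{\left(-451 \right)}}{\left(-4428585\right) \frac{1}{-327361}} + \frac{w}{- 81 \left(7 + 6\right)^{2} \cdot 124} = \frac{2 \left(-451\right)}{\left(-4428585\right) \frac{1}{-327361}} - \frac{1081558}{889459 - 81 \left(7 + 6\right)^{2} \cdot 124} = - \frac{902}{\left(-4428585\right) \left(- \frac{1}{327361}\right)} - \frac{1081558}{889459 - 81 \cdot 13^{2} \cdot 124} = - \frac{902}{\frac{4428585}{327361}} - \frac{1081558}{889459 \left(-81\right) 169 \cdot 124} = \left(-902\right) \frac{327361}{4428585} - \frac{1081558}{889459 \left(\left(-13689\right) 124\right)} = - \frac{295279622}{4428585} - \frac{1081558}{889459 \left(-1697436\right)} = - \frac{295279622}{4428585} - - \frac{540779}{754899863562} = - \frac{295279622}{4428585} + \frac{540779}{754899863562} = - \frac{24767393773950351761}{371459801363635530}$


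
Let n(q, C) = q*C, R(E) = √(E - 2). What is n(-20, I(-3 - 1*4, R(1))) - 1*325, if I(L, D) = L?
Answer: -185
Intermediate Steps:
R(E) = √(-2 + E)
n(q, C) = C*q
n(-20, I(-3 - 1*4, R(1))) - 1*325 = (-3 - 1*4)*(-20) - 1*325 = (-3 - 4)*(-20) - 325 = -7*(-20) - 325 = 140 - 325 = -185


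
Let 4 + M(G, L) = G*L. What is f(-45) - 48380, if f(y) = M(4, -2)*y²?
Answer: -72680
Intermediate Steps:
M(G, L) = -4 + G*L
f(y) = -12*y² (f(y) = (-4 + 4*(-2))*y² = (-4 - 8)*y² = -12*y²)
f(-45) - 48380 = -12*(-45)² - 48380 = -12*2025 - 48380 = -24300 - 48380 = -72680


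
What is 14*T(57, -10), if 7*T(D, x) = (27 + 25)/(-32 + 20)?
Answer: -26/3 ≈ -8.6667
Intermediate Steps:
T(D, x) = -13/21 (T(D, x) = ((27 + 25)/(-32 + 20))/7 = (52/(-12))/7 = (52*(-1/12))/7 = (⅐)*(-13/3) = -13/21)
14*T(57, -10) = 14*(-13/21) = -26/3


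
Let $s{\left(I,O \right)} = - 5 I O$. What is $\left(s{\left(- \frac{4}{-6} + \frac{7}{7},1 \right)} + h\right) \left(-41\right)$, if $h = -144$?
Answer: $\frac{18737}{3} \approx 6245.7$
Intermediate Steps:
$s{\left(I,O \right)} = - 5 I O$
$\left(s{\left(- \frac{4}{-6} + \frac{7}{7},1 \right)} + h\right) \left(-41\right) = \left(\left(-5\right) \left(- \frac{4}{-6} + \frac{7}{7}\right) 1 - 144\right) \left(-41\right) = \left(\left(-5\right) \left(\left(-4\right) \left(- \frac{1}{6}\right) + 7 \cdot \frac{1}{7}\right) 1 - 144\right) \left(-41\right) = \left(\left(-5\right) \left(\frac{2}{3} + 1\right) 1 - 144\right) \left(-41\right) = \left(\left(-5\right) \frac{5}{3} \cdot 1 - 144\right) \left(-41\right) = \left(- \frac{25}{3} - 144\right) \left(-41\right) = \left(- \frac{457}{3}\right) \left(-41\right) = \frac{18737}{3}$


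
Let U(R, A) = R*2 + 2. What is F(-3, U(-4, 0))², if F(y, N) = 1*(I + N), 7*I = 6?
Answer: 1296/49 ≈ 26.449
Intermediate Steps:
I = 6/7 (I = (⅐)*6 = 6/7 ≈ 0.85714)
U(R, A) = 2 + 2*R (U(R, A) = 2*R + 2 = 2 + 2*R)
F(y, N) = 6/7 + N (F(y, N) = 1*(6/7 + N) = 6/7 + N)
F(-3, U(-4, 0))² = (6/7 + (2 + 2*(-4)))² = (6/7 + (2 - 8))² = (6/7 - 6)² = (-36/7)² = 1296/49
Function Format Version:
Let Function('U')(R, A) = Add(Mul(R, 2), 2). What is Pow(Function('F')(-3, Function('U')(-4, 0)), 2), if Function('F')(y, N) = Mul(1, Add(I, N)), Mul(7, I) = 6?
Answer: Rational(1296, 49) ≈ 26.449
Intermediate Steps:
I = Rational(6, 7) (I = Mul(Rational(1, 7), 6) = Rational(6, 7) ≈ 0.85714)
Function('U')(R, A) = Add(2, Mul(2, R)) (Function('U')(R, A) = Add(Mul(2, R), 2) = Add(2, Mul(2, R)))
Function('F')(y, N) = Add(Rational(6, 7), N) (Function('F')(y, N) = Mul(1, Add(Rational(6, 7), N)) = Add(Rational(6, 7), N))
Pow(Function('F')(-3, Function('U')(-4, 0)), 2) = Pow(Add(Rational(6, 7), Add(2, Mul(2, -4))), 2) = Pow(Add(Rational(6, 7), Add(2, -8)), 2) = Pow(Add(Rational(6, 7), -6), 2) = Pow(Rational(-36, 7), 2) = Rational(1296, 49)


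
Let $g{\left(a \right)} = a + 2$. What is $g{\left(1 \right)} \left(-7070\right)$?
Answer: $-21210$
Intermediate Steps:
$g{\left(a \right)} = 2 + a$
$g{\left(1 \right)} \left(-7070\right) = \left(2 + 1\right) \left(-7070\right) = 3 \left(-7070\right) = -21210$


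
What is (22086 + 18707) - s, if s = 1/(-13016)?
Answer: 530961689/13016 ≈ 40793.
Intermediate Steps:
s = -1/13016 ≈ -7.6829e-5
(22086 + 18707) - s = (22086 + 18707) - 1*(-1/13016) = 40793 + 1/13016 = 530961689/13016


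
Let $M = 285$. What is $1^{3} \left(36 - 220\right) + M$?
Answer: $101$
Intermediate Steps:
$1^{3} \left(36 - 220\right) + M = 1^{3} \left(36 - 220\right) + 285 = 1 \left(-184\right) + 285 = -184 + 285 = 101$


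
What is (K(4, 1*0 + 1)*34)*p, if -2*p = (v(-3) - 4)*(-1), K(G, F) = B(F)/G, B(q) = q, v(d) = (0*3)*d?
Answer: -17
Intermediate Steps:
v(d) = 0 (v(d) = 0*d = 0)
K(G, F) = F/G
p = -2 (p = -(0 - 4)*(-1)/2 = -(-2)*(-1) = -½*4 = -2)
(K(4, 1*0 + 1)*34)*p = (((1*0 + 1)/4)*34)*(-2) = (((0 + 1)*(¼))*34)*(-2) = ((1*(¼))*34)*(-2) = ((¼)*34)*(-2) = (17/2)*(-2) = -17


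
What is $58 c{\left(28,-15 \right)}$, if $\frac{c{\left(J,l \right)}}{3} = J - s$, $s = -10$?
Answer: $6612$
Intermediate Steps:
$c{\left(J,l \right)} = 30 + 3 J$ ($c{\left(J,l \right)} = 3 \left(J - -10\right) = 3 \left(J + 10\right) = 3 \left(10 + J\right) = 30 + 3 J$)
$58 c{\left(28,-15 \right)} = 58 \left(30 + 3 \cdot 28\right) = 58 \left(30 + 84\right) = 58 \cdot 114 = 6612$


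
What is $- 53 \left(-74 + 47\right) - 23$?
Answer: $1408$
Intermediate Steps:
$- 53 \left(-74 + 47\right) - 23 = \left(-53\right) \left(-27\right) - 23 = 1431 - 23 = 1408$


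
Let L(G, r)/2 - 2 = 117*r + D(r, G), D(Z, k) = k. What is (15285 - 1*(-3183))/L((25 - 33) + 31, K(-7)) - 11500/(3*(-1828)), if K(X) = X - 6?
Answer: -4179407/1025508 ≈ -4.0754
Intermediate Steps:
K(X) = -6 + X
L(G, r) = 4 + 2*G + 234*r (L(G, r) = 4 + 2*(117*r + G) = 4 + 2*(G + 117*r) = 4 + (2*G + 234*r) = 4 + 2*G + 234*r)
(15285 - 1*(-3183))/L((25 - 33) + 31, K(-7)) - 11500/(3*(-1828)) = (15285 - 1*(-3183))/(4 + 2*((25 - 33) + 31) + 234*(-6 - 7)) - 11500/(3*(-1828)) = (15285 + 3183)/(4 + 2*(-8 + 31) + 234*(-13)) - 11500/(-5484) = 18468/(4 + 2*23 - 3042) - 11500*(-1/5484) = 18468/(4 + 46 - 3042) + 2875/1371 = 18468/(-2992) + 2875/1371 = 18468*(-1/2992) + 2875/1371 = -4617/748 + 2875/1371 = -4179407/1025508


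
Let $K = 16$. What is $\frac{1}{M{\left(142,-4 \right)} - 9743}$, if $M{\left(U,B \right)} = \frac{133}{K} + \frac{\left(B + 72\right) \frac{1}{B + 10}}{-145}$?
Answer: $- \frac{6960}{67753969} \approx -0.00010272$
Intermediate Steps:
$M{\left(U,B \right)} = \frac{133}{16} - \frac{72 + B}{145 \left(10 + B\right)}$ ($M{\left(U,B \right)} = \frac{133}{16} + \frac{\left(B + 72\right) \frac{1}{B + 10}}{-145} = 133 \cdot \frac{1}{16} + \frac{72 + B}{10 + B} \left(- \frac{1}{145}\right) = \frac{133}{16} + \frac{72 + B}{10 + B} \left(- \frac{1}{145}\right) = \frac{133}{16} - \frac{72 + B}{145 \left(10 + B\right)}$)
$\frac{1}{M{\left(142,-4 \right)} - 9743} = \frac{1}{\frac{191698 + 19269 \left(-4\right)}{2320 \left(10 - 4\right)} - 9743} = \frac{1}{\frac{191698 - 77076}{2320 \cdot 6} - 9743} = \frac{1}{\frac{1}{2320} \cdot \frac{1}{6} \cdot 114622 - 9743} = \frac{1}{\frac{57311}{6960} - 9743} = \frac{1}{- \frac{67753969}{6960}} = - \frac{6960}{67753969}$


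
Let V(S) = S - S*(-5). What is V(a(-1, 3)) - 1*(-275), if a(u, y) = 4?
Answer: 299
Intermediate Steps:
V(S) = 6*S (V(S) = S - (-5)*S = S + 5*S = 6*S)
V(a(-1, 3)) - 1*(-275) = 6*4 - 1*(-275) = 24 + 275 = 299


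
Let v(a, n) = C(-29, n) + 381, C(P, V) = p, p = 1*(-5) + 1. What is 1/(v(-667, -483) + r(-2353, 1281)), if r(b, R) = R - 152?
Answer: 1/1506 ≈ 0.00066401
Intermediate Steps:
r(b, R) = -152 + R
p = -4 (p = -5 + 1 = -4)
C(P, V) = -4
v(a, n) = 377 (v(a, n) = -4 + 381 = 377)
1/(v(-667, -483) + r(-2353, 1281)) = 1/(377 + (-152 + 1281)) = 1/(377 + 1129) = 1/1506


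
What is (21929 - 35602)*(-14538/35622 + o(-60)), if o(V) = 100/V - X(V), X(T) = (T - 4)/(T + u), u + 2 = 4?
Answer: 2493982546/57391 ≈ 43456.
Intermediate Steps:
u = 2 (u = -2 + 4 = 2)
X(T) = (-4 + T)/(2 + T) (X(T) = (T - 4)/(T + 2) = (-4 + T)/(2 + T))
o(V) = 100/V - (-4 + V)/(2 + V)
(21929 - 35602)*(-14538/35622 + o(-60)) = (21929 - 35602)*(-14538/35622 + (200 - 1*(-60)**2 + 104*(-60))/((-60)*(2 - 60))) = -13673*(-14538*1/35622 - 1/60*(200 - 1*3600 - 6240)/(-58)) = -13673*(-2423/5937 - 1/60*(-1/58)*(200 - 3600 - 6240)) = -13673*(-2423/5937 - 1/60*(-1/58)*(-9640)) = -13673*(-2423/5937 - 241/87) = -13673*(-182402/57391) = 2493982546/57391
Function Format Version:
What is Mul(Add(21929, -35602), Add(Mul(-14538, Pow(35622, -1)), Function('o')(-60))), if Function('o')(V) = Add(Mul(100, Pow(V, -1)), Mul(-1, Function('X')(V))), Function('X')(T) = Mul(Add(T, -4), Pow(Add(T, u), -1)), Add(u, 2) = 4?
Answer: Rational(2493982546, 57391) ≈ 43456.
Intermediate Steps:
u = 2 (u = Add(-2, 4) = 2)
Function('X')(T) = Mul(Pow(Add(2, T), -1), Add(-4, T)) (Function('X')(T) = Mul(Add(T, -4), Pow(Add(T, 2), -1)) = Mul(Add(-4, T), Pow(Add(2, T), -1)) = Mul(Pow(Add(2, T), -1), Add(-4, T)))
Function('o')(V) = Add(Mul(100, Pow(V, -1)), Mul(-1, Pow(Add(2, V), -1), Add(-4, V))) (Function('o')(V) = Add(Mul(100, Pow(V, -1)), Mul(-1, Mul(Pow(Add(2, V), -1), Add(-4, V)))) = Add(Mul(100, Pow(V, -1)), Mul(-1, Pow(Add(2, V), -1), Add(-4, V))))
Mul(Add(21929, -35602), Add(Mul(-14538, Pow(35622, -1)), Function('o')(-60))) = Mul(Add(21929, -35602), Add(Mul(-14538, Pow(35622, -1)), Mul(Pow(-60, -1), Pow(Add(2, -60), -1), Add(200, Mul(-1, Pow(-60, 2)), Mul(104, -60))))) = Mul(-13673, Add(Mul(-14538, Rational(1, 35622)), Mul(Rational(-1, 60), Pow(-58, -1), Add(200, Mul(-1, 3600), -6240)))) = Mul(-13673, Add(Rational(-2423, 5937), Mul(Rational(-1, 60), Rational(-1, 58), Add(200, -3600, -6240)))) = Mul(-13673, Add(Rational(-2423, 5937), Mul(Rational(-1, 60), Rational(-1, 58), -9640))) = Mul(-13673, Add(Rational(-2423, 5937), Rational(-241, 87))) = Mul(-13673, Rational(-182402, 57391)) = Rational(2493982546, 57391)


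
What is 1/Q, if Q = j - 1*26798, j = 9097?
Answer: -1/17701 ≈ -5.6494e-5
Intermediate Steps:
Q = -17701 (Q = 9097 - 1*26798 = 9097 - 26798 = -17701)
1/Q = 1/(-17701) = -1/17701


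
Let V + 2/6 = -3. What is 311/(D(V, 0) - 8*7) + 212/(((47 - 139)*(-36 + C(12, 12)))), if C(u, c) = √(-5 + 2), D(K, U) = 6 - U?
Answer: -3065449/497950 + 53*I*√3/29877 ≈ -6.1561 + 0.0030726*I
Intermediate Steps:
V = -10/3 (V = -⅓ - 3 = -10/3 ≈ -3.3333)
C(u, c) = I*√3 (C(u, c) = √(-3) = I*√3)
311/(D(V, 0) - 8*7) + 212/(((47 - 139)*(-36 + C(12, 12)))) = 311/((6 - 1*0) - 8*7) + 212/(((47 - 139)*(-36 + I*√3))) = 311/((6 + 0) - 56) + 212/((-92*(-36 + I*√3))) = 311/(6 - 56) + 212/(3312 - 92*I*√3) = 311/(-50) + 212/(3312 - 92*I*√3) = 311*(-1/50) + 212/(3312 - 92*I*√3) = -311/50 + 212/(3312 - 92*I*√3)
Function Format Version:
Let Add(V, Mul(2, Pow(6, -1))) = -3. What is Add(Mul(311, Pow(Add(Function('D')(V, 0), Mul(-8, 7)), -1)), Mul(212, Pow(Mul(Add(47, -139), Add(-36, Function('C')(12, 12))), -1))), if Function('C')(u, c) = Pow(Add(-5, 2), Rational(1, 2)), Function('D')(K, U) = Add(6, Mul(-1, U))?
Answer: Add(Rational(-3065449, 497950), Mul(Rational(53, 29877), I, Pow(3, Rational(1, 2)))) ≈ Add(-6.1561, Mul(0.0030726, I))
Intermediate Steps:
V = Rational(-10, 3) (V = Add(Rational(-1, 3), -3) = Rational(-10, 3) ≈ -3.3333)
Function('C')(u, c) = Mul(I, Pow(3, Rational(1, 2))) (Function('C')(u, c) = Pow(-3, Rational(1, 2)) = Mul(I, Pow(3, Rational(1, 2))))
Add(Mul(311, Pow(Add(Function('D')(V, 0), Mul(-8, 7)), -1)), Mul(212, Pow(Mul(Add(47, -139), Add(-36, Function('C')(12, 12))), -1))) = Add(Mul(311, Pow(Add(Add(6, Mul(-1, 0)), Mul(-8, 7)), -1)), Mul(212, Pow(Mul(Add(47, -139), Add(-36, Mul(I, Pow(3, Rational(1, 2))))), -1))) = Add(Mul(311, Pow(Add(Add(6, 0), -56), -1)), Mul(212, Pow(Mul(-92, Add(-36, Mul(I, Pow(3, Rational(1, 2))))), -1))) = Add(Mul(311, Pow(Add(6, -56), -1)), Mul(212, Pow(Add(3312, Mul(-92, I, Pow(3, Rational(1, 2)))), -1))) = Add(Mul(311, Pow(-50, -1)), Mul(212, Pow(Add(3312, Mul(-92, I, Pow(3, Rational(1, 2)))), -1))) = Add(Mul(311, Rational(-1, 50)), Mul(212, Pow(Add(3312, Mul(-92, I, Pow(3, Rational(1, 2)))), -1))) = Add(Rational(-311, 50), Mul(212, Pow(Add(3312, Mul(-92, I, Pow(3, Rational(1, 2)))), -1)))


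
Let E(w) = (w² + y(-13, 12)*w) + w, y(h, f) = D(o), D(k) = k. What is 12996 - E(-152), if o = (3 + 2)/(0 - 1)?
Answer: -10716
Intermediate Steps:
o = -5 (o = 5/(-1) = 5*(-1) = -5)
y(h, f) = -5
E(w) = w² - 4*w (E(w) = (w² - 5*w) + w = w² - 4*w)
12996 - E(-152) = 12996 - (-152)*(-4 - 152) = 12996 - (-152)*(-156) = 12996 - 1*23712 = 12996 - 23712 = -10716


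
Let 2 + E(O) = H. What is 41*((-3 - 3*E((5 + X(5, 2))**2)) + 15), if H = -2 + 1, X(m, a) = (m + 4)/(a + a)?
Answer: 861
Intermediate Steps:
X(m, a) = (4 + m)/(2*a) (X(m, a) = (4 + m)/((2*a)) = (4 + m)*(1/(2*a)) = (4 + m)/(2*a))
H = -1
E(O) = -3 (E(O) = -2 - 1 = -3)
41*((-3 - 3*E((5 + X(5, 2))**2)) + 15) = 41*((-3 - 3*(-3)) + 15) = 41*((-3 + 9) + 15) = 41*(6 + 15) = 41*21 = 861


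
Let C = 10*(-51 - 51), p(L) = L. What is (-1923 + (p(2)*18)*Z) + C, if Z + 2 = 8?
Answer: -2727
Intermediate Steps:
Z = 6 (Z = -2 + 8 = 6)
C = -1020 (C = 10*(-102) = -1020)
(-1923 + (p(2)*18)*Z) + C = (-1923 + (2*18)*6) - 1020 = (-1923 + 36*6) - 1020 = (-1923 + 216) - 1020 = -1707 - 1020 = -2727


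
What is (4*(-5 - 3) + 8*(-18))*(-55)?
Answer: 9680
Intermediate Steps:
(4*(-5 - 3) + 8*(-18))*(-55) = (4*(-8) - 144)*(-55) = (-32 - 144)*(-55) = -176*(-55) = 9680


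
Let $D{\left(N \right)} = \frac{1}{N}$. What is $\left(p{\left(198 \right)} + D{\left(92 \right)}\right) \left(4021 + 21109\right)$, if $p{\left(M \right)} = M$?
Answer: $\frac{228896605}{46} \approx 4.976 \cdot 10^{6}$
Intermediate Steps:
$\left(p{\left(198 \right)} + D{\left(92 \right)}\right) \left(4021 + 21109\right) = \left(198 + \frac{1}{92}\right) \left(4021 + 21109\right) = \left(198 + \frac{1}{92}\right) 25130 = \frac{18217}{92} \cdot 25130 = \frac{228896605}{46}$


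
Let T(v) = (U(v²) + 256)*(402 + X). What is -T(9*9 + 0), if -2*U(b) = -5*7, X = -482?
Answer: 21880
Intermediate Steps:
U(b) = 35/2 (U(b) = -(-5)*7/2 = -½*(-35) = 35/2)
T(v) = -21880 (T(v) = (35/2 + 256)*(402 - 482) = (547/2)*(-80) = -21880)
-T(9*9 + 0) = -1*(-21880) = 21880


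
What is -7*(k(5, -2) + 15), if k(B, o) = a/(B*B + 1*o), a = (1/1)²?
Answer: -2422/23 ≈ -105.30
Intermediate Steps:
a = 1 (a = 1² = 1)
k(B, o) = 1/(o + B²) (k(B, o) = 1/(B*B + 1*o) = 1/(B² + o) = 1/(o + B²))
-7*(k(5, -2) + 15) = -7*(1/(-2 + 5²) + 15) = -7*(1/(-2 + 25) + 15) = -7*(1/23 + 15) = -7*346/23 = -2422/23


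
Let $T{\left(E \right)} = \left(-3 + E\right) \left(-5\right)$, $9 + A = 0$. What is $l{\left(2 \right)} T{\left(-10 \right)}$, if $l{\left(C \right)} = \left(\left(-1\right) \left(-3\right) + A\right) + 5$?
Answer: $-65$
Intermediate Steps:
$A = -9$ ($A = -9 + 0 = -9$)
$l{\left(C \right)} = -1$ ($l{\left(C \right)} = \left(\left(-1\right) \left(-3\right) - 9\right) + 5 = \left(3 - 9\right) + 5 = -6 + 5 = -1$)
$T{\left(E \right)} = 15 - 5 E$
$l{\left(2 \right)} T{\left(-10 \right)} = - (15 - -50) = - (15 + 50) = \left(-1\right) 65 = -65$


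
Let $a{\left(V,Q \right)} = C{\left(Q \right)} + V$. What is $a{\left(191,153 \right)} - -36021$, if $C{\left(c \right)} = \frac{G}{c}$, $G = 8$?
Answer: $\frac{5540444}{153} \approx 36212.0$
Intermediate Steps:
$C{\left(c \right)} = \frac{8}{c}$
$a{\left(V,Q \right)} = V + \frac{8}{Q}$ ($a{\left(V,Q \right)} = \frac{8}{Q} + V = V + \frac{8}{Q}$)
$a{\left(191,153 \right)} - -36021 = \left(191 + \frac{8}{153}\right) - -36021 = \left(191 + 8 \cdot \frac{1}{153}\right) + 36021 = \left(191 + \frac{8}{153}\right) + 36021 = \frac{29231}{153} + 36021 = \frac{5540444}{153}$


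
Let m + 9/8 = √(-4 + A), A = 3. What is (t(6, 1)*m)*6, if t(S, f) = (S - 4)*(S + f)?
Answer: -189/2 + 84*I ≈ -94.5 + 84.0*I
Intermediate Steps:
m = -9/8 + I (m = -9/8 + √(-4 + 3) = -9/8 + √(-1) = -9/8 + I ≈ -1.125 + 1.0*I)
t(S, f) = (-4 + S)*(S + f)
(t(6, 1)*m)*6 = ((6² - 4*6 - 4*1 + 6*1)*(-9/8 + I))*6 = ((36 - 24 - 4 + 6)*(-9/8 + I))*6 = (14*(-9/8 + I))*6 = (-63/4 + 14*I)*6 = -189/2 + 84*I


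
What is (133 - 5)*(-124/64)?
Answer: -248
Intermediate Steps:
(133 - 5)*(-124/64) = 128*(-124*1/64) = 128*(-31/16) = -248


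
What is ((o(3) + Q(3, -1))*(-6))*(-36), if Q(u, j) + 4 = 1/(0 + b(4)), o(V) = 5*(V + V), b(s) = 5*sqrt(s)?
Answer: 28188/5 ≈ 5637.6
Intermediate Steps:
o(V) = 10*V (o(V) = 5*(2*V) = 10*V)
Q(u, j) = -39/10 (Q(u, j) = -4 + 1/(0 + 5*sqrt(4)) = -4 + 1/(0 + 5*2) = -4 + 1/(0 + 10) = -4 + 1/10 = -39/10)
((o(3) + Q(3, -1))*(-6))*(-36) = ((10*3 - 39/10)*(-6))*(-36) = ((30 - 39/10)*(-6))*(-36) = ((261/10)*(-6))*(-36) = -783/5*(-36) = 28188/5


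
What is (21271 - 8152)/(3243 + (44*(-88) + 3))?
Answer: -13119/626 ≈ -20.957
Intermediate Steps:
(21271 - 8152)/(3243 + (44*(-88) + 3)) = 13119/(3243 + (-3872 + 3)) = 13119/(3243 - 3869) = 13119/(-626) = 13119*(-1/626) = -13119/626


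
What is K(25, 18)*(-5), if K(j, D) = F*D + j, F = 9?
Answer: -935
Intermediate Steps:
K(j, D) = j + 9*D (K(j, D) = 9*D + j = j + 9*D)
K(25, 18)*(-5) = (25 + 9*18)*(-5) = (25 + 162)*(-5) = 187*(-5) = -935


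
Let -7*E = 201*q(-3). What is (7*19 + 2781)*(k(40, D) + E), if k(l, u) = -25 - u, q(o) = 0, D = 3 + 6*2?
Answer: -116560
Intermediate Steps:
D = 15 (D = 3 + 12 = 15)
E = 0 (E = -201*0/7 = -⅐*0 = 0)
(7*19 + 2781)*(k(40, D) + E) = (7*19 + 2781)*((-25 - 1*15) + 0) = (133 + 2781)*((-25 - 15) + 0) = 2914*(-40 + 0) = 2914*(-40) = -116560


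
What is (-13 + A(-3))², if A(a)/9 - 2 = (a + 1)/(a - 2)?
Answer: 1849/25 ≈ 73.960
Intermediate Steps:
A(a) = 18 + 9*(1 + a)/(-2 + a) (A(a) = 18 + 9*((a + 1)/(a - 2)) = 18 + 9*((1 + a)/(-2 + a)) = 18 + 9*(1 + a)/(-2 + a))
(-13 + A(-3))² = (-13 + 27*(-1 - 3)/(-2 - 3))² = (-13 + 27*(-4)/(-5))² = (-13 + 27*(-⅕)*(-4))² = (-13 + 108/5)² = (43/5)² = 1849/25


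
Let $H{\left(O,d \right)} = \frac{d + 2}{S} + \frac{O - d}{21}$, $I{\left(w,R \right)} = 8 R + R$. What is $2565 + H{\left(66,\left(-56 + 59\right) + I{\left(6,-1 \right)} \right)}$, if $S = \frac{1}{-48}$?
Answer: $\frac{19323}{7} \approx 2760.4$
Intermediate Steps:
$S = - \frac{1}{48} \approx -0.020833$
$I{\left(w,R \right)} = 9 R$
$H{\left(O,d \right)} = -96 - \frac{1009 d}{21} + \frac{O}{21}$ ($H{\left(O,d \right)} = \frac{d + 2}{- \frac{1}{48}} + \frac{O - d}{21} = \left(2 + d\right) \left(-48\right) + \left(O - d\right) \frac{1}{21} = \left(-96 - 48 d\right) + \left(- \frac{d}{21} + \frac{O}{21}\right) = -96 - \frac{1009 d}{21} + \frac{O}{21}$)
$2565 + H{\left(66,\left(-56 + 59\right) + I{\left(6,-1 \right)} \right)} = 2565 - \left(\frac{650}{7} + \frac{1009 \left(\left(-56 + 59\right) + 9 \left(-1\right)\right)}{21}\right) = 2565 - \left(\frac{650}{7} + \frac{1009 \left(3 - 9\right)}{21}\right) = 2565 - - \frac{1368}{7} = 2565 + \left(-96 + \frac{2018}{7} + \frac{22}{7}\right) = 2565 + \frac{1368}{7} = \frac{19323}{7}$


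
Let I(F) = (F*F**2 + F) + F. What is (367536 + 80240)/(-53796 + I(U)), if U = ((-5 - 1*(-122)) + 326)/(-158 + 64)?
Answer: -371915581184/44776863867 ≈ -8.3060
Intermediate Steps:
U = -443/94 (U = ((-5 + 122) + 326)/(-94) = (117 + 326)*(-1/94) = 443*(-1/94) = -443/94 ≈ -4.7128)
I(F) = F**3 + 2*F (I(F) = (F**3 + F) + F = (F + F**3) + F = F**3 + 2*F)
(367536 + 80240)/(-53796 + I(U)) = (367536 + 80240)/(-53796 - 443*(2 + (-443/94)**2)/94) = 447776/(-53796 - 443*(2 + 196249/8836)/94) = 447776/(-53796 - 443/94*213921/8836) = 447776/(-53796 - 94767003/830584) = 447776/(-44776863867/830584) = 447776*(-830584/44776863867) = -371915581184/44776863867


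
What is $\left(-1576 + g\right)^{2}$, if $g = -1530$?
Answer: $9647236$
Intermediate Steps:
$\left(-1576 + g\right)^{2} = \left(-1576 - 1530\right)^{2} = \left(-3106\right)^{2} = 9647236$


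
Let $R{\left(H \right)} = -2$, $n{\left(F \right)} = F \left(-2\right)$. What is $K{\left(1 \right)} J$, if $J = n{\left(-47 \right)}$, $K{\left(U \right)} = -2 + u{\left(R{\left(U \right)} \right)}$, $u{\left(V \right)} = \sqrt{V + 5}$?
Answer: $-188 + 94 \sqrt{3} \approx -25.187$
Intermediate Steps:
$n{\left(F \right)} = - 2 F$
$u{\left(V \right)} = \sqrt{5 + V}$
$K{\left(U \right)} = -2 + \sqrt{3}$ ($K{\left(U \right)} = -2 + \sqrt{5 - 2} = -2 + \sqrt{3}$)
$J = 94$ ($J = \left(-2\right) \left(-47\right) = 94$)
$K{\left(1 \right)} J = \left(-2 + \sqrt{3}\right) 94 = -188 + 94 \sqrt{3}$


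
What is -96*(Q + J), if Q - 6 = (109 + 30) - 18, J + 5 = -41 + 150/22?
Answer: -92736/11 ≈ -8430.5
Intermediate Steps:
J = -431/11 (J = -5 + (-41 + 150/22) = -5 + (-41 + 150*(1/22)) = -5 + (-41 + 75/11) = -5 - 376/11 = -431/11 ≈ -39.182)
Q = 127 (Q = 6 + ((109 + 30) - 18) = 6 + (139 - 18) = 6 + 121 = 127)
-96*(Q + J) = -96*(127 - 431/11) = -96*966/11 = -92736/11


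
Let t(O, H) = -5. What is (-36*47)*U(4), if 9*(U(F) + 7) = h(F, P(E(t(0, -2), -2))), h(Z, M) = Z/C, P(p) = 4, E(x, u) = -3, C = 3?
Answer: 34780/3 ≈ 11593.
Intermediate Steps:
h(Z, M) = Z/3
U(F) = -7 + F/27 (U(F) = -7 + (F/3)/9 = -7 + F/27)
(-36*47)*U(4) = (-36*47)*(-7 + (1/27)*4) = -1692*(-7 + 4/27) = -1692*(-185/27) = 34780/3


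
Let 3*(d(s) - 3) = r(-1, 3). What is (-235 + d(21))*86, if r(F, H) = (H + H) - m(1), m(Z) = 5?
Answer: -59770/3 ≈ -19923.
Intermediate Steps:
r(F, H) = -5 + 2*H (r(F, H) = (H + H) - 1*5 = 2*H - 5 = -5 + 2*H)
d(s) = 10/3 (d(s) = 3 + (-5 + 2*3)/3 = 3 + (-5 + 6)/3 = 3 + (⅓)*1 = 3 + ⅓ = 10/3)
(-235 + d(21))*86 = (-235 + 10/3)*86 = -695/3*86 = -59770/3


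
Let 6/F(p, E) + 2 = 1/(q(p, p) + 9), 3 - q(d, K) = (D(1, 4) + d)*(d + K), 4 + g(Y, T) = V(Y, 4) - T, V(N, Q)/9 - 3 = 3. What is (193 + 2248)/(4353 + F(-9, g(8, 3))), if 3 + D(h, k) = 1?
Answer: 910493/1622553 ≈ 0.56115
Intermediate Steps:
D(h, k) = -2 (D(h, k) = -3 + 1 = -2)
V(N, Q) = 54 (V(N, Q) = 27 + 9*3 = 27 + 27 = 54)
g(Y, T) = 50 - T (g(Y, T) = -4 + (54 - T) = 50 - T)
q(d, K) = 3 - (-2 + d)*(K + d) (q(d, K) = 3 - (-2 + d)*(d + K) = 3 - (-2 + d)*(K + d))
F(p, E) = 6/(-2 + 1/(12 - 2*p² + 4*p)) (F(p, E) = 6/(-2 + 1/((3 - p² + 2*p + 2*p - p*p) + 9)) = 6/(-2 + 1/((3 - p² + 2*p + 2*p - p²) + 9)) = 6/(-2 + 1/((3 - 2*p² + 4*p) + 9)) = 6/(-2 + 1/(12 - 2*p² + 4*p)))
(193 + 2248)/(4353 + F(-9, g(8, 3))) = (193 + 2248)/(4353 + 12*(6 - 1*(-9)² + 2*(-9))/(-23 - 8*(-9) + 4*(-9)²)) = 2441/(4353 + 12*(6 - 1*81 - 18)/(-23 + 72 + 4*81)) = 2441/(4353 + 12*(6 - 81 - 18)/(-23 + 72 + 324)) = 2441/(4353 + 12*(-93)/373) = 2441/(4353 + 12*(1/373)*(-93)) = 2441/(4353 - 1116/373) = 2441/(1622553/373) = 2441*(373/1622553) = 910493/1622553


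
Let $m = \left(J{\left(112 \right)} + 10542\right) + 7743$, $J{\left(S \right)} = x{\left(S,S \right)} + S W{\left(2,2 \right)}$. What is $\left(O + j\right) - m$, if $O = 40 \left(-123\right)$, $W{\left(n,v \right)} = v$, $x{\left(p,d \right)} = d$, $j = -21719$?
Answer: $-45260$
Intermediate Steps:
$O = -4920$
$J{\left(S \right)} = 3 S$ ($J{\left(S \right)} = S + S 2 = S + 2 S = 3 S$)
$m = 18621$ ($m = \left(3 \cdot 112 + 10542\right) + 7743 = \left(336 + 10542\right) + 7743 = 10878 + 7743 = 18621$)
$\left(O + j\right) - m = \left(-4920 - 21719\right) - 18621 = -26639 - 18621 = -45260$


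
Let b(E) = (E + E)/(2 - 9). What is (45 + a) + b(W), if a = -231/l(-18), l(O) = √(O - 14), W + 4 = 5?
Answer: 313/7 + 231*I*√2/8 ≈ 44.714 + 40.835*I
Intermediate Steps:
W = 1 (W = -4 + 5 = 1)
l(O) = √(-14 + O)
b(E) = -2*E/7 (b(E) = (2*E)/(-7) = (2*E)*(-⅐) = -2*E/7)
a = 231*I*√2/8 (a = -231/√(-14 - 18) = -231*(-I*√2/8) = -(-231)*I*√2/8 = 231*I*√2/8 ≈ 40.835*I)
(45 + a) + b(W) = (45 + 231*I*√2/8) - 2/7*1 = (45 + 231*I*√2/8) - 2/7 = 313/7 + 231*I*√2/8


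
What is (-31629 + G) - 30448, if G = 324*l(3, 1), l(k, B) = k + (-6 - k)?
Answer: -64021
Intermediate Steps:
l(k, B) = -6
G = -1944 (G = 324*(-6) = -1944)
(-31629 + G) - 30448 = (-31629 - 1944) - 30448 = -33573 - 30448 = -64021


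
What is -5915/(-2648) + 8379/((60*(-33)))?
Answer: -290997/145640 ≈ -1.9981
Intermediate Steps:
-5915/(-2648) + 8379/((60*(-33))) = -5915*(-1/2648) + 8379/(-1980) = 5915/2648 + 8379*(-1/1980) = 5915/2648 - 931/220 = -290997/145640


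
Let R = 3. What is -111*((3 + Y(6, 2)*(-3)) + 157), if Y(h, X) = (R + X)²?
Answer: -9435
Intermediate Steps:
Y(h, X) = (3 + X)²
-111*((3 + Y(6, 2)*(-3)) + 157) = -111*((3 + (3 + 2)²*(-3)) + 157) = -111*((3 + 5²*(-3)) + 157) = -111*((3 + 25*(-3)) + 157) = -111*((3 - 75) + 157) = -111*(-72 + 157) = -111*85 = -9435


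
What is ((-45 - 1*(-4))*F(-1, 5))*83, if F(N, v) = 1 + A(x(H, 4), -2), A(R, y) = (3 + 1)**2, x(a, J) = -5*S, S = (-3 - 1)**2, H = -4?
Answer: -57851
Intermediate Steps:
S = 16 (S = (-4)**2 = 16)
x(a, J) = -80 (x(a, J) = -5*16 = -80)
A(R, y) = 16 (A(R, y) = 4**2 = 16)
F(N, v) = 17 (F(N, v) = 1 + 16 = 17)
((-45 - 1*(-4))*F(-1, 5))*83 = ((-45 - 1*(-4))*17)*83 = ((-45 + 4)*17)*83 = -41*17*83 = -697*83 = -57851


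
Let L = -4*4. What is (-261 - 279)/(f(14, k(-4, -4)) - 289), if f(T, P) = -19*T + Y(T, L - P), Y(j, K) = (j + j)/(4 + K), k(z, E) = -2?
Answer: 2700/2789 ≈ 0.96809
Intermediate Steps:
L = -16
Y(j, K) = 2*j/(4 + K) (Y(j, K) = (2*j)/(4 + K) = 2*j/(4 + K))
f(T, P) = -19*T + 2*T/(-12 - P) (f(T, P) = -19*T + 2*T/(4 + (-16 - P)) = -19*T + 2*T/(-12 - P))
(-261 - 279)/(f(14, k(-4, -4)) - 289) = (-261 - 279)/(14*(-230 - 19*(-2))/(12 - 2) - 289) = -540/(14*(-230 + 38)/10 - 289) = -540/(14*(⅒)*(-192) - 289) = -540/(-1344/5 - 289) = -540/(-2789/5) = -540*(-5/2789) = 2700/2789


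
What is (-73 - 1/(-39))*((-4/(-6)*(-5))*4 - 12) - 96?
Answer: 205064/117 ≈ 1752.7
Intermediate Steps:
(-73 - 1/(-39))*((-4/(-6)*(-5))*4 - 12) - 96 = (-73 - 1*(-1/39))*((-4*(-⅙)*(-5))*4 - 12) - 96 = (-73 + 1/39)*(((⅔)*(-5))*4 - 12) - 96 = -2846*(-10/3*4 - 12)/39 - 96 = -2846*(-40/3 - 12)/39 - 96 = -2846/39*(-76/3) - 96 = 216296/117 - 96 = 205064/117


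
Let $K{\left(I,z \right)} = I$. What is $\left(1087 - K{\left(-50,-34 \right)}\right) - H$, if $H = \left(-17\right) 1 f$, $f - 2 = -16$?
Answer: $899$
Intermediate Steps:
$f = -14$ ($f = 2 - 16 = -14$)
$H = 238$ ($H = \left(-17\right) 1 \left(-14\right) = \left(-17\right) \left(-14\right) = 238$)
$\left(1087 - K{\left(-50,-34 \right)}\right) - H = \left(1087 - -50\right) - 238 = \left(1087 + 50\right) - 238 = 1137 - 238 = 899$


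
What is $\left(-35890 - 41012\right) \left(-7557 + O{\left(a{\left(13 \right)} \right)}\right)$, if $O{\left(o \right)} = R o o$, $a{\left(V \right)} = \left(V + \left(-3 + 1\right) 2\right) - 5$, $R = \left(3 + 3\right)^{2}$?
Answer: $536852862$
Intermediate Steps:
$R = 36$ ($R = 6^{2} = 36$)
$a{\left(V \right)} = -9 + V$ ($a{\left(V \right)} = \left(V - 4\right) - 5 = \left(-4 + V\right) - 5 = -9 + V$)
$O{\left(o \right)} = 36 o^{2}$ ($O{\left(o \right)} = 36 o o = 36 o^{2}$)
$\left(-35890 - 41012\right) \left(-7557 + O{\left(a{\left(13 \right)} \right)}\right) = \left(-35890 - 41012\right) \left(-7557 + 36 \left(-9 + 13\right)^{2}\right) = - 76902 \left(-7557 + 36 \cdot 4^{2}\right) = - 76902 \left(-7557 + 36 \cdot 16\right) = - 76902 \left(-7557 + 576\right) = \left(-76902\right) \left(-6981\right) = 536852862$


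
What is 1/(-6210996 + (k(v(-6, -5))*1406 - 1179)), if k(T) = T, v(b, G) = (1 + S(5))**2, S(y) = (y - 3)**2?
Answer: -1/6177025 ≈ -1.6189e-7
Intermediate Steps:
S(y) = (-3 + y)**2
v(b, G) = 25 (v(b, G) = (1 + (-3 + 5)**2)**2 = (1 + 2**2)**2 = (1 + 4)**2 = 5**2 = 25)
1/(-6210996 + (k(v(-6, -5))*1406 - 1179)) = 1/(-6210996 + (25*1406 - 1179)) = 1/(-6210996 + (35150 - 1179)) = 1/(-6210996 + 33971) = 1/(-6177025) = -1/6177025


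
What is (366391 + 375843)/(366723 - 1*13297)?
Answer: 371117/176713 ≈ 2.1001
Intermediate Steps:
(366391 + 375843)/(366723 - 1*13297) = 742234/(366723 - 13297) = 742234/353426 = 742234*(1/353426) = 371117/176713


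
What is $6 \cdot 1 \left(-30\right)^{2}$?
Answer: $5400$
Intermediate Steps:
$6 \cdot 1 \left(-30\right)^{2} = 6 \cdot 900 = 5400$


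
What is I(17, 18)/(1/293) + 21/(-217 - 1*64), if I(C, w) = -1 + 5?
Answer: 329311/281 ≈ 1171.9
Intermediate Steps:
I(C, w) = 4
I(17, 18)/(1/293) + 21/(-217 - 1*64) = 4/(1/293) + 21/(-217 - 1*64) = 4/(1/293) + 21/(-217 - 64) = 4*293 + 21/(-281) = 1172 + 21*(-1/281) = 1172 - 21/281 = 329311/281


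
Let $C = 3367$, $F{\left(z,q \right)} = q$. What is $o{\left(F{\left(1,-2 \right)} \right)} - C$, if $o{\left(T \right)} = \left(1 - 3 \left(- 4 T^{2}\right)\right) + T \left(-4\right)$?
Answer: $-3310$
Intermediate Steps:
$o{\left(T \right)} = 1 - 4 T + 12 T^{2}$ ($o{\left(T \right)} = \left(1 + 12 T^{2}\right) - 4 T = 1 - 4 T + 12 T^{2}$)
$o{\left(F{\left(1,-2 \right)} \right)} - C = \left(1 - -8 + 12 \left(-2\right)^{2}\right) - 3367 = \left(1 + 8 + 12 \cdot 4\right) - 3367 = \left(1 + 8 + 48\right) - 3367 = 57 - 3367 = -3310$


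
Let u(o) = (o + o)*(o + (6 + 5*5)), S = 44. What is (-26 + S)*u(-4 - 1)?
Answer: -4680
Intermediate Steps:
u(o) = 2*o*(31 + o) (u(o) = (2*o)*(o + (6 + 25)) = (2*o)*(o + 31) = (2*o)*(31 + o) = 2*o*(31 + o))
(-26 + S)*u(-4 - 1) = (-26 + 44)*(2*(-4 - 1)*(31 + (-4 - 1))) = 18*(2*(-5)*(31 - 5)) = 18*(2*(-5)*26) = 18*(-260) = -4680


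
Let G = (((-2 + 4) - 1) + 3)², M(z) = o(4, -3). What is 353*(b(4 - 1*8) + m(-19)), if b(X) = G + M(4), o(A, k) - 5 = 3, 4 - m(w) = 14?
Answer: 4942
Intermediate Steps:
m(w) = -10 (m(w) = 4 - 1*14 = 4 - 14 = -10)
o(A, k) = 8 (o(A, k) = 5 + 3 = 8)
M(z) = 8
G = 16 (G = ((2 - 1) + 3)² = (1 + 3)² = 4² = 16)
b(X) = 24 (b(X) = 16 + 8 = 24)
353*(b(4 - 1*8) + m(-19)) = 353*(24 - 10) = 353*14 = 4942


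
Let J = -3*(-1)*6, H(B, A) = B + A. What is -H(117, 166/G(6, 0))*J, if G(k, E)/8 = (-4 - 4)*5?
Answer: -167733/80 ≈ -2096.7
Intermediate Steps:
G(k, E) = -320 (G(k, E) = 8*((-4 - 4)*5) = 8*(-8*5) = 8*(-40) = -320)
H(B, A) = A + B
J = 18 (J = 3*6 = 18)
-H(117, 166/G(6, 0))*J = -(166/(-320) + 117)*18 = -(166*(-1/320) + 117)*18 = -(-83/160 + 117)*18 = -18637*18/160 = -1*167733/80 = -167733/80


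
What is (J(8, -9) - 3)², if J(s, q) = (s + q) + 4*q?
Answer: 1600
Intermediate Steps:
J(s, q) = s + 5*q (J(s, q) = (q + s) + 4*q = s + 5*q)
(J(8, -9) - 3)² = ((8 + 5*(-9)) - 3)² = ((8 - 45) - 3)² = (-37 - 3)² = (-40)² = 1600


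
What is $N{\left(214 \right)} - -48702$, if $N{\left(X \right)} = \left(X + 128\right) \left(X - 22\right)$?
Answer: $114366$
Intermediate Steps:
$N{\left(X \right)} = \left(-22 + X\right) \left(128 + X\right)$ ($N{\left(X \right)} = \left(128 + X\right) \left(-22 + X\right) = \left(-22 + X\right) \left(128 + X\right)$)
$N{\left(214 \right)} - -48702 = \left(-2816 + 214^{2} + 106 \cdot 214\right) - -48702 = \left(-2816 + 45796 + 22684\right) + 48702 = 65664 + 48702 = 114366$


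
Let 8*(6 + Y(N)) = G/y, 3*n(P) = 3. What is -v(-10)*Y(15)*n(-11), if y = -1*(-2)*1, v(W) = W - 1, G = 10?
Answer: -473/8 ≈ -59.125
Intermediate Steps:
v(W) = -1 + W
y = 2 (y = 2*1 = 2)
n(P) = 1 (n(P) = (⅓)*3 = 1)
Y(N) = -43/8 (Y(N) = -6 + (10/2)/8 = -6 + (10*(½))/8 = -6 + (⅛)*5 = -6 + 5/8 = -43/8)
-v(-10)*Y(15)*n(-11) = -(-1 - 10)*(-43/8) = -(-11*(-43/8)) = -473/8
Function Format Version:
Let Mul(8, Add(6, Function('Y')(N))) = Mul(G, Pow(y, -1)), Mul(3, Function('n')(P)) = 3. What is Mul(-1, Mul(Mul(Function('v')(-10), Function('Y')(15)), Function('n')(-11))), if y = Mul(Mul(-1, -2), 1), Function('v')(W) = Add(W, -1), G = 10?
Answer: Rational(-473, 8) ≈ -59.125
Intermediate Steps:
Function('v')(W) = Add(-1, W)
y = 2 (y = Mul(2, 1) = 2)
Function('n')(P) = 1 (Function('n')(P) = Mul(Rational(1, 3), 3) = 1)
Function('Y')(N) = Rational(-43, 8) (Function('Y')(N) = Add(-6, Mul(Rational(1, 8), Mul(10, Pow(2, -1)))) = Add(-6, Mul(Rational(1, 8), Mul(10, Rational(1, 2)))) = Add(-6, Mul(Rational(1, 8), 5)) = Add(-6, Rational(5, 8)) = Rational(-43, 8))
Mul(-1, Mul(Mul(Function('v')(-10), Function('Y')(15)), Function('n')(-11))) = Mul(-1, Mul(Mul(Add(-1, -10), Rational(-43, 8)), 1)) = Mul(-1, Mul(Mul(-11, Rational(-43, 8)), 1)) = Mul(-1, Mul(Rational(473, 8), 1)) = Mul(-1, Rational(473, 8)) = Rational(-473, 8)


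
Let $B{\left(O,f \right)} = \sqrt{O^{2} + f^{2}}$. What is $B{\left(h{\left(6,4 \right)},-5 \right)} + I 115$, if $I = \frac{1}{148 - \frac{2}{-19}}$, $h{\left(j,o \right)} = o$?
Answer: $\frac{2185}{2814} + \sqrt{41} \approx 7.1796$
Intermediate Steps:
$I = \frac{19}{2814}$ ($I = \frac{1}{148 - - \frac{2}{19}} = \frac{1}{148 + \frac{2}{19}} = \frac{1}{\frac{2814}{19}} = \frac{19}{2814} \approx 0.006752$)
$B{\left(h{\left(6,4 \right)},-5 \right)} + I 115 = \sqrt{4^{2} + \left(-5\right)^{2}} + \frac{19}{2814} \cdot 115 = \sqrt{16 + 25} + \frac{2185}{2814} = \sqrt{41} + \frac{2185}{2814} = \frac{2185}{2814} + \sqrt{41}$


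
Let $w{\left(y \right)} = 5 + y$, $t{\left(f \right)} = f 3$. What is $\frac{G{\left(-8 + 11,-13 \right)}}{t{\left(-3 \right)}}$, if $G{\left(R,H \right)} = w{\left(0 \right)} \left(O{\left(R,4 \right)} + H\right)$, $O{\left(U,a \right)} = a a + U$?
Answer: $- \frac{10}{3} \approx -3.3333$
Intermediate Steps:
$O{\left(U,a \right)} = U + a^{2}$ ($O{\left(U,a \right)} = a^{2} + U = U + a^{2}$)
$t{\left(f \right)} = 3 f$
$G{\left(R,H \right)} = 80 + 5 H + 5 R$ ($G{\left(R,H \right)} = \left(5 + 0\right) \left(\left(R + 4^{2}\right) + H\right) = 5 \left(\left(R + 16\right) + H\right) = 5 \left(\left(16 + R\right) + H\right) = 5 \left(16 + H + R\right) = 80 + 5 H + 5 R$)
$\frac{G{\left(-8 + 11,-13 \right)}}{t{\left(-3 \right)}} = \frac{80 + 5 \left(-13\right) + 5 \left(-8 + 11\right)}{3 \left(-3\right)} = \frac{80 - 65 + 5 \cdot 3}{-9} = \left(80 - 65 + 15\right) \left(- \frac{1}{9}\right) = 30 \left(- \frac{1}{9}\right) = - \frac{10}{3}$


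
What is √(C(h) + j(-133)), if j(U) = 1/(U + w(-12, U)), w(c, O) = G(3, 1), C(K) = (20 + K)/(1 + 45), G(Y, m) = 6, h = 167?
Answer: √138472926/5842 ≈ 2.0143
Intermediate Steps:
C(K) = 10/23 + K/46 (C(K) = (20 + K)/46 = (20 + K)*(1/46) = 10/23 + K/46)
w(c, O) = 6
j(U) = 1/(6 + U) (j(U) = 1/(U + 6) = 1/(6 + U))
√(C(h) + j(-133)) = √((10/23 + (1/46)*167) + 1/(6 - 133)) = √((10/23 + 167/46) + 1/(-127)) = √(187/46 - 1/127) = √(23703/5842) = √138472926/5842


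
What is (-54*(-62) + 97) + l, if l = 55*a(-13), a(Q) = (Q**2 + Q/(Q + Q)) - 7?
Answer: 24765/2 ≈ 12383.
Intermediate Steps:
a(Q) = -13/2 + Q**2 (a(Q) = (Q**2 + Q/((2*Q))) - 7 = (Q**2 + (1/(2*Q))*Q) - 7 = (Q**2 + 1/2) - 7 = (1/2 + Q**2) - 7 = -13/2 + Q**2)
l = 17875/2 (l = 55*(-13/2 + (-13)**2) = 55*(-13/2 + 169) = 55*(325/2) = 17875/2 ≈ 8937.5)
(-54*(-62) + 97) + l = (-54*(-62) + 97) + 17875/2 = (3348 + 97) + 17875/2 = 3445 + 17875/2 = 24765/2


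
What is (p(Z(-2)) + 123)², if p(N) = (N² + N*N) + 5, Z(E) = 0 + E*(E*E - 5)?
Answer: 18496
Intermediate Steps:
Z(E) = E*(-5 + E²) (Z(E) = 0 + E*(E² - 5) = 0 + E*(-5 + E²) = E*(-5 + E²))
p(N) = 5 + 2*N² (p(N) = (N² + N²) + 5 = 2*N² + 5 = 5 + 2*N²)
(p(Z(-2)) + 123)² = ((5 + 2*(-2*(-5 + (-2)²))²) + 123)² = ((5 + 2*(-2*(-5 + 4))²) + 123)² = ((5 + 2*(-2*(-1))²) + 123)² = ((5 + 2*2²) + 123)² = ((5 + 2*4) + 123)² = ((5 + 8) + 123)² = (13 + 123)² = 136² = 18496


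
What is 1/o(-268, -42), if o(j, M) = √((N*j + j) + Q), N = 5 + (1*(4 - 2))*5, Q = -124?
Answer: -I*√1103/2206 ≈ -0.015055*I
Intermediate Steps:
N = 15 (N = 5 + (1*2)*5 = 5 + 2*5 = 5 + 10 = 15)
o(j, M) = √(-124 + 16*j) (o(j, M) = √((15*j + j) - 124) = √(16*j - 124) = √(-124 + 16*j))
1/o(-268, -42) = 1/(2*√(-31 + 4*(-268))) = 1/(2*√(-31 - 1072)) = 1/(2*√(-1103)) = 1/(2*(I*√1103)) = 1/(2*I*√1103) = -I*√1103/2206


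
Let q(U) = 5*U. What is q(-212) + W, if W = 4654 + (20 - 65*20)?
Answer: 2314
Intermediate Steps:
W = 3374 (W = 4654 + (20 - 1300) = 4654 - 1280 = 3374)
q(-212) + W = 5*(-212) + 3374 = -1060 + 3374 = 2314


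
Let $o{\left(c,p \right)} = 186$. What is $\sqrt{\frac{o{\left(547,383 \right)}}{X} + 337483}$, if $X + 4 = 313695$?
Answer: $\frac{\sqrt{33209016898444849}}{313691} \approx 580.93$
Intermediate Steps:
$X = 313691$ ($X = -4 + 313695 = 313691$)
$\sqrt{\frac{o{\left(547,383 \right)}}{X} + 337483} = \sqrt{\frac{186}{313691} + 337483} = \sqrt{\frac{105865379939}{313691}} = \frac{\sqrt{33209016898444849}}{313691}$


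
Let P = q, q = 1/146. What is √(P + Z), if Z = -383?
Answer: 3*I*√907098/146 ≈ 19.57*I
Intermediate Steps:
q = 1/146 ≈ 0.0068493
P = 1/146 ≈ 0.0068493
√(P + Z) = √(1/146 - 383) = √(-55917/146) = 3*I*√907098/146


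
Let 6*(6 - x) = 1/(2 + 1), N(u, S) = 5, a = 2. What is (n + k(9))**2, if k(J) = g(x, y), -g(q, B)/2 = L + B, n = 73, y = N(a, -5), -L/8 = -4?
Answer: 1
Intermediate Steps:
L = 32 (L = -8*(-4) = 32)
y = 5
x = 107/18 (x = 6 - 1/(6*(2 + 1)) = 6 - 1/6/3 = 6 - 1/6*1/3 = 6 - 1/18 = 107/18 ≈ 5.9444)
g(q, B) = -64 - 2*B (g(q, B) = -2*(32 + B) = -64 - 2*B)
k(J) = -74 (k(J) = -64 - 2*5 = -64 - 10 = -74)
(n + k(9))**2 = (73 - 74)**2 = (-1)**2 = 1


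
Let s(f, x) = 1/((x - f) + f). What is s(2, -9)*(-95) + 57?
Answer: 608/9 ≈ 67.556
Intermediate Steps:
s(f, x) = 1/x
s(2, -9)*(-95) + 57 = -95/(-9) + 57 = -1/9*(-95) + 57 = 95/9 + 57 = 608/9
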